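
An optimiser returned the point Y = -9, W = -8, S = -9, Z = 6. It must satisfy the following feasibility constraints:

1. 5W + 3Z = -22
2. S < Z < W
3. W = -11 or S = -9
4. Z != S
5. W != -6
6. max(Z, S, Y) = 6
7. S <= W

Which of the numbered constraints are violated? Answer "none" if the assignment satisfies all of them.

1. 5W + 3Z = 5(-8) + 3(6) = -22 — OK.
2. values -9, 6, -8; Z = 6 is not < W = -8 — violated.
3. W = -8 ≠ -11, but S = -9 = -9 (second disjunct) — OK.
4. Z = 6, S = -9; distinct — OK.
5. W = -8, and -8 ≠ -6 — OK.
6. max(6, -9, -9) = 6 — OK.
7. S = -9, W = -8; -9 ≤ -8 — OK.

Violated: 2.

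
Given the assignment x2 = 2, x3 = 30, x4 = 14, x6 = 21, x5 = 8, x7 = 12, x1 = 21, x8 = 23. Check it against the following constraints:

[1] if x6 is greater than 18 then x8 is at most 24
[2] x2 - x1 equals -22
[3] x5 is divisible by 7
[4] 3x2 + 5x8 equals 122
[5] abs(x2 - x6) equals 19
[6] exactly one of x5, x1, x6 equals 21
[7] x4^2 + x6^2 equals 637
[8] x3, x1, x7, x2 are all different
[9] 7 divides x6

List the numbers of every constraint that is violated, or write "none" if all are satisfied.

[1] x6 = 21 > 18, so we need x8 ≤ 24; x8 = 23 ≤ 24  ✓
[2] x2 - x1 = 2 - 21 = -19, not -22  ✗
[3] 8 = 7*1 + 1, so 7 does not divide 8  ✗
[4] 3x2 + 5x8 = 3(2) + 5(23) = 121, not 122  ✗
[5] abs(2 - 21) = 19  ✓
[6] x5=8, x1=21, x6=21; 2 of them equal 21, not exactly one  ✗
[7] x4^2 + x6^2 = 14^2 + 21^2 = 196 + 441 = 637  ✓
[8] values 30, 21, 12, 2 are pairwise distinct  ✓
[9] 21 / 7 = 3, so 7 divides 21  ✓

No — constraints 2, 3, 4, 6 are not satisfied.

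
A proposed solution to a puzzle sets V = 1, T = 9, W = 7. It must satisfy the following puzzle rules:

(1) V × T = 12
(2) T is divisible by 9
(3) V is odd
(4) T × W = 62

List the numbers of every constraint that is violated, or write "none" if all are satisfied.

(1) V × T = 1 × 9 = 9, not 12 — does not hold.
(2) 9 / 9 = 1, so 9 divides 9 — holds.
(3) V = 1 is odd — holds.
(4) T × W = 9 × 7 = 63, not 62 — does not hold.

Violated: 1 and 4.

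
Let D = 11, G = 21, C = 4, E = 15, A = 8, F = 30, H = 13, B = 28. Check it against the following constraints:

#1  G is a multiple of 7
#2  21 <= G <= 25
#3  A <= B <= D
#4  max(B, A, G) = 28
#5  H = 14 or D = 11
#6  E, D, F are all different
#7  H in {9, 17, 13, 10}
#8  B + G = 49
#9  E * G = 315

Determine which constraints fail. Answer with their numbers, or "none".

Violated: 3.

#1 21 / 7 = 3, so 7 divides 21 — satisfied.
#2 G = 21 lies in [21, 25] — satisfied.
#3 values 8, 28, 11; B = 28 is not <= D = 11 — violated.
#4 max(28, 8, 21) = 28 — satisfied.
#5 H = 13 ≠ 14, but D = 11 = 11 (second disjunct) — satisfied.
#6 values 15, 11, 30 are pairwise distinct — satisfied.
#7 H = 13 is in {9, 17, 13, 10} — satisfied.
#8 B + G = 28 + 21 = 49 — satisfied.
#9 E * G = 15 * 21 = 315 — satisfied.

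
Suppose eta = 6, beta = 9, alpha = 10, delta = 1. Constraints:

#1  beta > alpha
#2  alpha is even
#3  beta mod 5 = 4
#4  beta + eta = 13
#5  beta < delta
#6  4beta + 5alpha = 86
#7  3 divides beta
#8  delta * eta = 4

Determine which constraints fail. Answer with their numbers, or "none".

#1 beta = 9, alpha = 10; 9 ≤ 10 (want >) — violated.
#2 alpha = 10 is even — satisfied.
#3 9 mod 5 = 4 — satisfied.
#4 beta + eta = 9 + 6 = 15, not 13 — violated.
#5 beta = 9, delta = 1; 9 ≥ 1 (want <) — violated.
#6 4beta + 5alpha = 4(9) + 5(10) = 86 — satisfied.
#7 9 / 3 = 3, so 3 divides 9 — satisfied.
#8 delta * eta = 1 * 6 = 6, not 4 — violated.

Constraints 1, 4, 5, 8 are violated.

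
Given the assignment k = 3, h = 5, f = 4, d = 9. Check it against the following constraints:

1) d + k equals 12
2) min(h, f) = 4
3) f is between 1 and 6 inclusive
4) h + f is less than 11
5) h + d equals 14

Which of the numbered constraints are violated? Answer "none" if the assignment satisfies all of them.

1) d + k = 9 + 3 = 12 — holds.
2) min(5, 4) = 4 — holds.
3) f = 4 lies in [1, 6] — holds.
4) h + f = 5 + 4 = 9; 9 < 11 — holds.
5) h + d = 5 + 9 = 14 — holds.

No violations.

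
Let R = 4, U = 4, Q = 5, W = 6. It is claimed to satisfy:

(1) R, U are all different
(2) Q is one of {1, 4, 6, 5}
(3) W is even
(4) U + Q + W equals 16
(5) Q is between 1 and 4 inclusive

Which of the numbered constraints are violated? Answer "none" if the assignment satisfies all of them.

Constraints 1, 4, and 5 do not hold.

(1) R = U = 4, not all different — violated.
(2) Q = 5 is in {1, 4, 6, 5} — satisfied.
(3) W = 6 is even — satisfied.
(4) U + Q + W = 4 + 5 + 6 = 15, not 16 — violated.
(5) Q = 5 is outside [1, 4] — violated.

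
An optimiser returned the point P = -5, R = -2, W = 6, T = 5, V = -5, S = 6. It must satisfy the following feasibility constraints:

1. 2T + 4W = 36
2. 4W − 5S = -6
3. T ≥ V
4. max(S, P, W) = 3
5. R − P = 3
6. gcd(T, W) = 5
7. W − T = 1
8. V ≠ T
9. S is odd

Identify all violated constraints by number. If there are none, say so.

1. 2T + 4W = 2(5) + 4(6) = 34, not 36 — fails.
2. 4W − 5S = 4(6) − 5(6) = -6 — holds.
3. T = 5, V = -5; 5 ≥ -5 — holds.
4. max(6, -5, 6) = 6, not 3 — fails.
5. R − P = -2 − (-5) = 3 — holds.
6. gcd(5, 6) = 1, not 5 — fails.
7. W − T = 6 − 5 = 1 — holds.
8. V = -5, T = 5; distinct — holds.
9. S = 6 is even — fails.

No — constraints 1, 4, 6, and 9 are not satisfied.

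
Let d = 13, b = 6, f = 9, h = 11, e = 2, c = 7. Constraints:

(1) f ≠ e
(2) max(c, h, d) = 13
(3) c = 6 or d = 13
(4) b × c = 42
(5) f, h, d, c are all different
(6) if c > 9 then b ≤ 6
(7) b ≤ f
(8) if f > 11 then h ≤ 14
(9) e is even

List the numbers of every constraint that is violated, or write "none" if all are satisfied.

None — every constraint holds.

(1) f = 9, e = 2; distinct — OK.
(2) max(7, 11, 13) = 13 — OK.
(3) c = 7 ≠ 6, but d = 13 = 13 (second disjunct) — OK.
(4) b × c = 6 × 7 = 42 — OK.
(5) values 9, 11, 13, 7 are pairwise distinct — OK.
(6) c = 7, not > 9; antecedent false, conditional vacuously true — OK.
(7) b = 6, f = 9; 6 ≤ 9 — OK.
(8) f = 9, not > 11; antecedent false, conditional vacuously true — OK.
(9) e = 2 is even — OK.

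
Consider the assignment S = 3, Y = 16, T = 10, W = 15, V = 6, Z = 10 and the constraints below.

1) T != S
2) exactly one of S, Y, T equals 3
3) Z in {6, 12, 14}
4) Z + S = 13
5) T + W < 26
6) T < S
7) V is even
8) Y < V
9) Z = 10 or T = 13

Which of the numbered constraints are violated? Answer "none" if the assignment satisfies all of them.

1) T = 10, S = 3; distinct — satisfied.
2) S=3, Y=16, T=10; 1 of them equals 3 — satisfied.
3) Z = 10 is not in {6, 12, 14} — violated.
4) Z + S = 10 + 3 = 13 — satisfied.
5) T + W = 10 + 15 = 25; 25 < 26 — satisfied.
6) T = 10, S = 3; 10 ≥ 3 (want <) — violated.
7) V = 6 is even — satisfied.
8) Y = 16, V = 6; 16 ≥ 6 (want <) — violated.
9) Z = 10 = 10 (first disjunct) — satisfied.

The assignment fails constraints 3, 6, and 8.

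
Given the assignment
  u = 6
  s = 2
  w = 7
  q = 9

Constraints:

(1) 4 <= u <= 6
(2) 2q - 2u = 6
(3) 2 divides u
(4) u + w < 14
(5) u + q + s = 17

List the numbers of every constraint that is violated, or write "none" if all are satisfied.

None — every constraint holds.

(1) u = 6 lies in [4, 6] — holds.
(2) 2q - 2u = 2(9) - 2(6) = 6 — holds.
(3) 6 / 2 = 3, so 2 divides 6 — holds.
(4) u + w = 6 + 7 = 13; 13 < 14 — holds.
(5) u + q + s = 6 + 9 + 2 = 17 — holds.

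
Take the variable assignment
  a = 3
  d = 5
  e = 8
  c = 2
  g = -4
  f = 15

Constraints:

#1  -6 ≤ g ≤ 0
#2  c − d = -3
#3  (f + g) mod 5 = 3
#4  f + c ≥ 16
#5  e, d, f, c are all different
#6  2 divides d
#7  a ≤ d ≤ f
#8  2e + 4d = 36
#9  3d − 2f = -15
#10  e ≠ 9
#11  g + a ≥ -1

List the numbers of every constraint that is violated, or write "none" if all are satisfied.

#1 g = -4 lies in [-6, 0]  yes
#2 c − d = 2 − 5 = -3  yes
#3 f + g = 11; 11 mod 5 = 1, not 3  no
#4 f + c = 15 + 2 = 17; 17 ≥ 16  yes
#5 values 8, 5, 15, 2 are pairwise distinct  yes
#6 5 = 2×2 + 1, so 2 does not divide 5  no
#7 values 3 ≤ 5 ≤ 15  yes
#8 2e + 4d = 2(8) + 4(5) = 36  yes
#9 3d − 2f = 3(5) − 2(15) = -15  yes
#10 e = 8, and 8 ≠ 9  yes
#11 g + a = -4 + 3 = -1; -1 ≥ -1  yes

Constraints 3, 6 do not hold.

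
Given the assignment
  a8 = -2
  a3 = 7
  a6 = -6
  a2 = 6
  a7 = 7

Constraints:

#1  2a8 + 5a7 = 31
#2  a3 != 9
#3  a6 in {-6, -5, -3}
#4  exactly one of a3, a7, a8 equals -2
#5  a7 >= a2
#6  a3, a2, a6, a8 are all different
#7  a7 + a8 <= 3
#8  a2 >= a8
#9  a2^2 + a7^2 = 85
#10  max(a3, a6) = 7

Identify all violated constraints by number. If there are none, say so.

#1 2a8 + 5a7 = 2(-2) + 5(7) = 31  OK
#2 a3 = 7, and 7 ≠ 9  OK
#3 a6 = -6 is in {-6, -5, -3}  OK
#4 a3=7, a7=7, a8=-2; 1 of them equals -2  OK
#5 a7 = 7, a2 = 6; 7 ≥ 6  OK
#6 values 7, 6, -6, -2 are pairwise distinct  OK
#7 a7 + a8 = 7 + (-2) = 5; 5 > 3, bound 3 not met  FAIL
#8 a2 = 6, a8 = -2; 6 ≥ -2  OK
#9 a2^2 + a7^2 = 6^2 + 7^2 = 36 + 49 = 85  OK
#10 max(7, -6) = 7  OK

The assignment fails constraint 7.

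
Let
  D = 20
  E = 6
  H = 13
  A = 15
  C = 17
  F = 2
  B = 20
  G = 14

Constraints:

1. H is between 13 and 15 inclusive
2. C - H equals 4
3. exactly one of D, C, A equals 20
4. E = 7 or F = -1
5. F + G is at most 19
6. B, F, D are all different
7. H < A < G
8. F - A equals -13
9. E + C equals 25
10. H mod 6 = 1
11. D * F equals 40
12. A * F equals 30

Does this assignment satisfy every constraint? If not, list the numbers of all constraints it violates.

Violated: 4, 6, 7, and 9.

1. H = 13 lies in [13, 15]  ✔
2. C - H = 17 - 13 = 4  ✔
3. D=20, C=17, A=15; 1 of them equals 20  ✔
4. E = 6 ≠ 7 and F = 2 ≠ -1; both disjuncts false  ✘
5. F + G = 2 + 14 = 16; 16 ≤ 19  ✔
6. B = D = 20, not all different  ✘
7. values 13, 15, 14; A = 15 is not < G = 14  ✘
8. F - A = 2 - 15 = -13  ✔
9. E + C = 6 + 17 = 23, not 25  ✘
10. 13 mod 6 = 1  ✔
11. D * F = 20 * 2 = 40  ✔
12. A * F = 15 * 2 = 30  ✔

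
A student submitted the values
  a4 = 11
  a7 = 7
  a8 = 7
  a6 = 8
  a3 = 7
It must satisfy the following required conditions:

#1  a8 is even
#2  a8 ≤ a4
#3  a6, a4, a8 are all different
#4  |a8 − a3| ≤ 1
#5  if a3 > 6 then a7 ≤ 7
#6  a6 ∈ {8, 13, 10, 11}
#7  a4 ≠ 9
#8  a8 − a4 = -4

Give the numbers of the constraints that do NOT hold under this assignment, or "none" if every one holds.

Constraint 1 does not hold.

#1 a8 = 7 is odd — violated.
#2 a8 = 7, a4 = 11; 7 ≤ 11 — OK.
#3 values 8, 11, 7 are pairwise distinct — OK.
#4 |7 − 7| = 0; 0 ≤ 1 — OK.
#5 a3 = 7 > 6, so we need a7 ≤ 7; a7 = 7 ≤ 7 — OK.
#6 a6 = 8 is in {8, 13, 10, 11} — OK.
#7 a4 = 11, and 11 ≠ 9 — OK.
#8 a8 − a4 = 7 − 11 = -4 — OK.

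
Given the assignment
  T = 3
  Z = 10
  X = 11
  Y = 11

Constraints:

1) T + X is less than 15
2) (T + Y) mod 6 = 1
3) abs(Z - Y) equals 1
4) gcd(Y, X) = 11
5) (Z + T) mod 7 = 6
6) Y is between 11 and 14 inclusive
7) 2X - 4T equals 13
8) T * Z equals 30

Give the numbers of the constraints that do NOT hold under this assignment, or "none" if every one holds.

No — constraints 2, 7 are not satisfied.

1) T + X = 3 + 11 = 14; 14 < 15 — holds.
2) T + Y = 14; 14 mod 6 = 2, not 1 — fails.
3) abs(10 - 11) = 1 — holds.
4) gcd(11, 11) = 11 — holds.
5) Z + T = 13; 13 mod 7 = 6 — holds.
6) Y = 11 lies in [11, 14] — holds.
7) 2X - 4T = 2(11) - 4(3) = 10, not 13 — fails.
8) T * Z = 3 * 10 = 30 — holds.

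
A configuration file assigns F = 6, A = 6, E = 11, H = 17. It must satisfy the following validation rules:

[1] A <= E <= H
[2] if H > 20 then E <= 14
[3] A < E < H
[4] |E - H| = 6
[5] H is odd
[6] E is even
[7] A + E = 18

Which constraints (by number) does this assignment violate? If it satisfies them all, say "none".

Violated: 6, 7.

[1] values 6 <= 11 <= 17 — satisfied.
[2] H = 17, not > 20; antecedent false, conditional vacuously true — satisfied.
[3] values 6 < 11 < 17 — satisfied.
[4] |11 - 17| = 6 — satisfied.
[5] H = 17 is odd — satisfied.
[6] E = 11 is odd — violated.
[7] A + E = 6 + 11 = 17, not 18 — violated.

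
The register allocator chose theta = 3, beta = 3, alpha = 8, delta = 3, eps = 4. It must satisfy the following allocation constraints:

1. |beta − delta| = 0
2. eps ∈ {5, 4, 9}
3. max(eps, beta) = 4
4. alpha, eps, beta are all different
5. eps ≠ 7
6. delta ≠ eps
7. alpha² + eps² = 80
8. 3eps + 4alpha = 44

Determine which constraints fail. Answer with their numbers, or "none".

1. |3 − 3| = 0  true
2. eps = 4 is in {5, 4, 9}  true
3. max(4, 3) = 4  true
4. values 8, 4, 3 are pairwise distinct  true
5. eps = 4, and 4 ≠ 7  true
6. delta = 3, eps = 4; distinct  true
7. alpha² + eps² = 8² + 4² = 64 + 16 = 80  true
8. 3eps + 4alpha = 3(4) + 4(8) = 44  true

No violations.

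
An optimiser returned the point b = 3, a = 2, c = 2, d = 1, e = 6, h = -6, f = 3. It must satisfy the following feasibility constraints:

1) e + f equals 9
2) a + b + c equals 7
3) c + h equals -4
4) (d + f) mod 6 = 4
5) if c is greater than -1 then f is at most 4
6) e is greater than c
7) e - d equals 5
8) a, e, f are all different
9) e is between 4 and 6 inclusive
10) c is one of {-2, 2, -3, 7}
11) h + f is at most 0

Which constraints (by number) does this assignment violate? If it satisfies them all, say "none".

None — every constraint holds.

1) e + f = 6 + 3 = 9  holds
2) a + b + c = 2 + 3 + 2 = 7  holds
3) c + h = 2 + (-6) = -4  holds
4) d + f = 4; 4 mod 6 = 4  holds
5) c = 2 > -1, so we need f ≤ 4; f = 3 ≤ 4  holds
6) e = 6, c = 2; 6 > 2  holds
7) e - d = 6 - 1 = 5  holds
8) values 2, 6, 3 are pairwise distinct  holds
9) e = 6 lies in [4, 6]  holds
10) c = 2 is in {-2, 2, -3, 7}  holds
11) h + f = -6 + 3 = -3; -3 ≤ 0  holds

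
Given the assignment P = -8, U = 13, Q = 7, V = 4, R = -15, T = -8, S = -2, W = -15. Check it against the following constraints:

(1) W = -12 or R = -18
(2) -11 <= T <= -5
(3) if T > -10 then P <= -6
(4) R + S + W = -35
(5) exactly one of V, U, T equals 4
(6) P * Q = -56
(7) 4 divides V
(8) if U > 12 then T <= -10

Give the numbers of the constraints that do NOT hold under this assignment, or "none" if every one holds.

Constraints 1, 4, and 8 do not hold.

(1) W = -15 ≠ -12 and R = -15 ≠ -18; both disjuncts false — violated.
(2) T = -8 lies in [-11, -5] — satisfied.
(3) T = -8 > -10, so we need P ≤ -6; P = -8 ≤ -6 — satisfied.
(4) R + S + W = -15 + (-2) + (-15) = -32, not -35 — violated.
(5) V=4, U=13, T=-8; 1 of them equals 4 — satisfied.
(6) P * Q = -8 * 7 = -56 — satisfied.
(7) 4 / 4 = 1, so 4 divides 4 — satisfied.
(8) U = 13 > 12, so we need T ≤ -10; but T = -8 > -10 — violated.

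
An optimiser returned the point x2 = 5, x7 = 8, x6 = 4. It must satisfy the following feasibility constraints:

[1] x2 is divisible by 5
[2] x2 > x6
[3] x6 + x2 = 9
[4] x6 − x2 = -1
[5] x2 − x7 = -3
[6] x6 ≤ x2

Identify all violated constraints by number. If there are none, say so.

All constraints are satisfied.

[1] 5 / 5 = 1, so 5 divides 5 — holds.
[2] x2 = 5, x6 = 4; 5 > 4 — holds.
[3] x6 + x2 = 4 + 5 = 9 — holds.
[4] x6 − x2 = 4 − 5 = -1 — holds.
[5] x2 − x7 = 5 − 8 = -3 — holds.
[6] x6 = 4, x2 = 5; 4 ≤ 5 — holds.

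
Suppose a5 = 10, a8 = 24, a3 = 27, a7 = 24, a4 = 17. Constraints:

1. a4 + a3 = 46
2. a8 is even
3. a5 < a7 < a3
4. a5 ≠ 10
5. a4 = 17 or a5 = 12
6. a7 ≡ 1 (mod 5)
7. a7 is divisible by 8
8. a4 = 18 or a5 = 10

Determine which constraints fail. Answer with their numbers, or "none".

Constraints 1, 4, and 6 are violated.

1. a4 + a3 = 17 + 27 = 44, not 46  false
2. a8 = 24 is even  true
3. values 10 < 24 < 27  true
4. a5 = 10, but 10 is required to differ  false
5. a4 = 17 = 17 (first disjunct)  true
6. 24 mod 5 = 4, not 1  false
7. 24 / 8 = 3, so 8 divides 24  true
8. a4 = 17 ≠ 18, but a5 = 10 = 10 (second disjunct)  true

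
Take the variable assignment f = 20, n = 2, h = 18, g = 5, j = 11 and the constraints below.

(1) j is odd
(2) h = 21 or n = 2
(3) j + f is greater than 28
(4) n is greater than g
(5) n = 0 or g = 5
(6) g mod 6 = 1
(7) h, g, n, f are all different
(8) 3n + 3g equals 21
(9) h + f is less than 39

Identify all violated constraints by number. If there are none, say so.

(1) j = 11 is odd  yes
(2) h = 18 ≠ 21, but n = 2 = 2 (second disjunct)  yes
(3) j + f = 11 + 20 = 31; 31 > 28  yes
(4) n = 2, g = 5; 2 ≤ 5 (want >)  no
(5) n = 2 ≠ 0, but g = 5 = 5 (second disjunct)  yes
(6) 5 mod 6 = 5, not 1  no
(7) values 18, 5, 2, 20 are pairwise distinct  yes
(8) 3n + 3g = 3(2) + 3(5) = 21  yes
(9) h + f = 18 + 20 = 38; 38 < 39  yes

Violated: 4, 6.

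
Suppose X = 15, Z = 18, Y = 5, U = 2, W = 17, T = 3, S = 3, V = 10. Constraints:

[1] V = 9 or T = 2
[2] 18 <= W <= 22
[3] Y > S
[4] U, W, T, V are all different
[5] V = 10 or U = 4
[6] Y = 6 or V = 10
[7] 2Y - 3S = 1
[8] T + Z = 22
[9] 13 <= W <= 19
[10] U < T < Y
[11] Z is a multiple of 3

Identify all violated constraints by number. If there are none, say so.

Constraints 1, 2, 8 do not hold.

[1] V = 10 ≠ 9 and T = 3 ≠ 2; both disjuncts false  FAIL
[2] W = 17 is outside [18, 22]  FAIL
[3] Y = 5, S = 3; 5 > 3  OK
[4] values 2, 17, 3, 10 are pairwise distinct  OK
[5] V = 10 = 10 (first disjunct)  OK
[6] Y = 5 ≠ 6, but V = 10 = 10 (second disjunct)  OK
[7] 2Y - 3S = 2(5) - 3(3) = 1  OK
[8] T + Z = 3 + 18 = 21, not 22  FAIL
[9] W = 17 lies in [13, 19]  OK
[10] values 2 < 3 < 5  OK
[11] 18 / 3 = 6, so 3 divides 18  OK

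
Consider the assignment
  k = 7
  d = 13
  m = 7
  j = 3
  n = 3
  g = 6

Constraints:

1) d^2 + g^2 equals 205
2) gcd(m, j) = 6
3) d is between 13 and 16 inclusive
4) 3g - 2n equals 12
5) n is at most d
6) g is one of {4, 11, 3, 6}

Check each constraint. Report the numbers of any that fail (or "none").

No — constraint 2 is not satisfied.

1) d^2 + g^2 = 13^2 + 6^2 = 169 + 36 = 205 — OK.
2) gcd(7, 3) = 1, not 6 — violated.
3) d = 13 lies in [13, 16] — OK.
4) 3g - 2n = 3(6) - 2(3) = 12 — OK.
5) n = 3, d = 13; 3 ≤ 13 — OK.
6) g = 6 is in {4, 11, 3, 6} — OK.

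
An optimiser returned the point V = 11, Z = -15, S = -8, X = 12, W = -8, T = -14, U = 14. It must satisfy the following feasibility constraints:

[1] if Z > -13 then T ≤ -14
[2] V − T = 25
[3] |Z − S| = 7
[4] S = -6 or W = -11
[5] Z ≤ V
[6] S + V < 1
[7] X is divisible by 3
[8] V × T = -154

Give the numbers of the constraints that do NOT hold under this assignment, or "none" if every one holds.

Violated: 4, 6.

[1] Z = -15, not > -13; antecedent false, conditional vacuously true — holds.
[2] V − T = 11 − (-14) = 25 — holds.
[3] |-15 − (-8)| = 7 — holds.
[4] S = -8 ≠ -6 and W = -8 ≠ -11; both disjuncts false — does not hold.
[5] Z = -15, V = 11; -15 ≤ 11 — holds.
[6] S + V = -8 + 11 = 3; 3 ≥ 1, bound 1 not met — does not hold.
[7] 12 / 3 = 4, so 3 divides 12 — holds.
[8] V × T = 11 × (-14) = -154 — holds.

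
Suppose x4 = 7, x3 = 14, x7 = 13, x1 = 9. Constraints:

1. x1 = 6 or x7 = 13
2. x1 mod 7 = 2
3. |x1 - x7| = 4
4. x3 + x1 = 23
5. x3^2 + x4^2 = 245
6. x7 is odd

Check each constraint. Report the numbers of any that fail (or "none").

1. x1 = 9 ≠ 6, but x7 = 13 = 13 (second disjunct) — satisfied.
2. 9 mod 7 = 2 — satisfied.
3. |9 - 13| = 4 — satisfied.
4. x3 + x1 = 14 + 9 = 23 — satisfied.
5. x3^2 + x4^2 = 14^2 + 7^2 = 196 + 49 = 245 — satisfied.
6. x7 = 13 is odd — satisfied.

None — every constraint holds.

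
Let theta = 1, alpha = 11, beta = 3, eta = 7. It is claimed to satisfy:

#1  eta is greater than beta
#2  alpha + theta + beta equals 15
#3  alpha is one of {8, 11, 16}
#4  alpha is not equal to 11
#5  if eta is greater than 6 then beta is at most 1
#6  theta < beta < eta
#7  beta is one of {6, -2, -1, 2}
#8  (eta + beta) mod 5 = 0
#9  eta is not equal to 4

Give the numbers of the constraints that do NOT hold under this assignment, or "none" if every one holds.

#1 eta = 7, beta = 3; 7 > 3  OK
#2 alpha + theta + beta = 11 + 1 + 3 = 15  OK
#3 alpha = 11 is in {8, 11, 16}  OK
#4 alpha = 11, but 11 is required to differ  FAIL
#5 eta = 7 > 6, so we need beta ≤ 1; but beta = 3 > 1  FAIL
#6 values 1 < 3 < 7  OK
#7 beta = 3 is not in {6, -2, -1, 2}  FAIL
#8 eta + beta = 10; 10 mod 5 = 0  OK
#9 eta = 7, and 7 ≠ 4  OK

Constraints 4, 5, 7 are violated.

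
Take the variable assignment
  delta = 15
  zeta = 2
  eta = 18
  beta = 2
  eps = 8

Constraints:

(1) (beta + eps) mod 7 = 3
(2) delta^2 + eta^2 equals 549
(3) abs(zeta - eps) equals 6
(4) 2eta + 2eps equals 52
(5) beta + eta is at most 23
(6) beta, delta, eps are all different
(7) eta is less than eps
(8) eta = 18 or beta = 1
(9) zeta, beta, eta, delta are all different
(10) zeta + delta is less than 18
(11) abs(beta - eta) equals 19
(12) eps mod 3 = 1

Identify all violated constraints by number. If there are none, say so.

Violated: 7, 9, 11, and 12.

(1) beta + eps = 10; 10 mod 7 = 3  holds
(2) delta^2 + eta^2 = 15^2 + 18^2 = 225 + 324 = 549  holds
(3) abs(2 - 8) = 6  holds
(4) 2eta + 2eps = 2(18) + 2(8) = 52  holds
(5) beta + eta = 2 + 18 = 20; 20 ≤ 23  holds
(6) values 2, 15, 8 are pairwise distinct  holds
(7) eta = 18, eps = 8; 18 ≥ 8 (want <)  fails
(8) eta = 18 = 18 (first disjunct)  holds
(9) zeta = beta = 2, not all different  fails
(10) zeta + delta = 2 + 15 = 17; 17 < 18  holds
(11) abs(2 - 18) = 16, not 19  fails
(12) 8 mod 3 = 2, not 1  fails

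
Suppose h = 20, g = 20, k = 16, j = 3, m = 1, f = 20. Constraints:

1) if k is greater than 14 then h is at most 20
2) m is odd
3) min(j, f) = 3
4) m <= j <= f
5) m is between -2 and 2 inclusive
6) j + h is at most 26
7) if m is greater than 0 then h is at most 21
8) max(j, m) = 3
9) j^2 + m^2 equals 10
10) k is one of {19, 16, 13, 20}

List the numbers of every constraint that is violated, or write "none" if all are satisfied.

None — every constraint holds.

1) k = 16 > 14, so we need h ≤ 20; h = 20 ≤ 20  true
2) m = 1 is odd  true
3) min(3, 20) = 3  true
4) values 1 <= 3 <= 20  true
5) m = 1 lies in [-2, 2]  true
6) j + h = 3 + 20 = 23; 23 ≤ 26  true
7) m = 1 > 0, so we need h ≤ 21; h = 20 ≤ 21  true
8) max(3, 1) = 3  true
9) j^2 + m^2 = 3^2 + 1^2 = 9 + 1 = 10  true
10) k = 16 is in {19, 16, 13, 20}  true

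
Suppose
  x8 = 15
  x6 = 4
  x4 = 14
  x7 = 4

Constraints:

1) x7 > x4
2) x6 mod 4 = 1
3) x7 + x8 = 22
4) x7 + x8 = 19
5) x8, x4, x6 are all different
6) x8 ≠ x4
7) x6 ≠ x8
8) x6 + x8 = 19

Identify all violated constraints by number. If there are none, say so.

1) x7 = 4, x4 = 14; 4 ≤ 14 (want >) — does not hold.
2) 4 mod 4 = 0, not 1 — does not hold.
3) x7 + x8 = 4 + 15 = 19, not 22 — does not hold.
4) x7 + x8 = 4 + 15 = 19 — holds.
5) values 15, 14, 4 are pairwise distinct — holds.
6) x8 = 15, x4 = 14; distinct — holds.
7) x6 = 4, x8 = 15; distinct — holds.
8) x6 + x8 = 4 + 15 = 19 — holds.

Violated: 1, 2, and 3.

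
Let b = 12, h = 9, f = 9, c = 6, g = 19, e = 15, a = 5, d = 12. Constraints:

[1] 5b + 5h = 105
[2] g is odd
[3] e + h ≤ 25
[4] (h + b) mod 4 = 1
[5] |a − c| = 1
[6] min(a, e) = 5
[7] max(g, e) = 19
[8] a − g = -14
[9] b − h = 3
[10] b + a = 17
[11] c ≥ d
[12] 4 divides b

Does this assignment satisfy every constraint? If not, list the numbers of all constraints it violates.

[1] 5b + 5h = 5(12) + 5(9) = 105 — holds.
[2] g = 19 is odd — holds.
[3] e + h = 15 + 9 = 24; 24 ≤ 25 — holds.
[4] h + b = 21; 21 mod 4 = 1 — holds.
[5] |5 − 6| = 1 — holds.
[6] min(5, 15) = 5 — holds.
[7] max(19, 15) = 19 — holds.
[8] a − g = 5 − 19 = -14 — holds.
[9] b − h = 12 − 9 = 3 — holds.
[10] b + a = 12 + 5 = 17 — holds.
[11] c = 6, d = 12; 6 < 12 (want ≥) — fails.
[12] 12 / 4 = 3, so 4 divides 12 — holds.

Violated: 11.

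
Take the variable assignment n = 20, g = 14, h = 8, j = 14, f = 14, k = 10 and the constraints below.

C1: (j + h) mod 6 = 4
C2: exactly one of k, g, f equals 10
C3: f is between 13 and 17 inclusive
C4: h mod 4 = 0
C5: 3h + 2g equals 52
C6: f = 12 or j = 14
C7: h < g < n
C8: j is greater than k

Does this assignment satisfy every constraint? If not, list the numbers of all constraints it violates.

Yes — all constraints hold.

C1: j + h = 22; 22 mod 6 = 4 — holds.
C2: k=10, g=14, f=14; 1 of them equals 10 — holds.
C3: f = 14 lies in [13, 17] — holds.
C4: 8 mod 4 = 0 — holds.
C5: 3h + 2g = 3(8) + 2(14) = 52 — holds.
C6: f = 14 ≠ 12, but j = 14 = 14 (second disjunct) — holds.
C7: values 8 < 14 < 20 — holds.
C8: j = 14, k = 10; 14 > 10 — holds.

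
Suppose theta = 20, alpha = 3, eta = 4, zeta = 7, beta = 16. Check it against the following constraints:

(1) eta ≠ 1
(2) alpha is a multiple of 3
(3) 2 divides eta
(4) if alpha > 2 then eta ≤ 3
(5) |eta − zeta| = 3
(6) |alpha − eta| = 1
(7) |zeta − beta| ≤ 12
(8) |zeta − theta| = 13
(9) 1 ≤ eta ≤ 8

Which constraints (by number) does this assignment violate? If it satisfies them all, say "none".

No — constraint 4 is not satisfied.

(1) eta = 4, and 4 ≠ 1  OK
(2) 3 / 3 = 1, so 3 divides 3  OK
(3) 4 / 2 = 2, so 2 divides 4  OK
(4) alpha = 3 > 2, so we need eta ≤ 3; but eta = 4 > 3  FAIL
(5) |4 − 7| = 3  OK
(6) |3 − 4| = 1  OK
(7) |7 − 16| = 9; 9 ≤ 12  OK
(8) |7 − 20| = 13  OK
(9) eta = 4 lies in [1, 8]  OK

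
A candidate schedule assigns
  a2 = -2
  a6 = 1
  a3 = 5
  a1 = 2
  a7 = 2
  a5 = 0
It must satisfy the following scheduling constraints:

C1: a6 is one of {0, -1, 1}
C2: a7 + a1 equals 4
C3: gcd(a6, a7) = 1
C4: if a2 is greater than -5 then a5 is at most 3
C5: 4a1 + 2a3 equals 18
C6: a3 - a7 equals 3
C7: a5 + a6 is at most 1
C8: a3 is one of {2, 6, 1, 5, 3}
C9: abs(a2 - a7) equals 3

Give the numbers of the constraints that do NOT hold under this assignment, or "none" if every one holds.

Constraint 9 is violated.

C1: a6 = 1 is in {0, -1, 1} — satisfied.
C2: a7 + a1 = 2 + 2 = 4 — satisfied.
C3: gcd(1, 2) = 1 — satisfied.
C4: a2 = -2 > -5, so we need a5 ≤ 3; a5 = 0 ≤ 3 — satisfied.
C5: 4a1 + 2a3 = 4(2) + 2(5) = 18 — satisfied.
C6: a3 - a7 = 5 - 2 = 3 — satisfied.
C7: a5 + a6 = 0 + 1 = 1; 1 ≤ 1 — satisfied.
C8: a3 = 5 is in {2, 6, 1, 5, 3} — satisfied.
C9: abs(-2 - 2) = 4, not 3 — violated.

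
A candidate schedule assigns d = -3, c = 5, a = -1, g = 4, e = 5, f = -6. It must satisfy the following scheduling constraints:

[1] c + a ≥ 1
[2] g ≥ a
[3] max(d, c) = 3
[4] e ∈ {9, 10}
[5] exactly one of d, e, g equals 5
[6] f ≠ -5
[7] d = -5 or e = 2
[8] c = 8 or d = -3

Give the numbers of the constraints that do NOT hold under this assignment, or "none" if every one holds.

[1] c + a = 5 + (-1) = 4; 4 ≥ 1 — OK.
[2] g = 4, a = -1; 4 ≥ -1 — OK.
[3] max(-3, 5) = 5, not 3 — violated.
[4] e = 5 is not in {9, 10} — violated.
[5] d=-3, e=5, g=4; 1 of them equals 5 — OK.
[6] f = -6, and -6 ≠ -5 — OK.
[7] d = -3 ≠ -5 and e = 5 ≠ 2; both disjuncts false — violated.
[8] c = 5 ≠ 8, but d = -3 = -3 (second disjunct) — OK.

Constraints 3, 4, and 7 do not hold.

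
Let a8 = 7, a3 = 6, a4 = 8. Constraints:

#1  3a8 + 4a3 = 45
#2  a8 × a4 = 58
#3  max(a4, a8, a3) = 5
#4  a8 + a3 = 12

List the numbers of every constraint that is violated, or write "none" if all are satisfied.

#1 3a8 + 4a3 = 3(7) + 4(6) = 45 — satisfied.
#2 a8 × a4 = 7 × 8 = 56, not 58 — violated.
#3 max(8, 7, 6) = 8, not 5 — violated.
#4 a8 + a3 = 7 + 6 = 13, not 12 — violated.

No — constraints 2, 3, and 4 are not satisfied.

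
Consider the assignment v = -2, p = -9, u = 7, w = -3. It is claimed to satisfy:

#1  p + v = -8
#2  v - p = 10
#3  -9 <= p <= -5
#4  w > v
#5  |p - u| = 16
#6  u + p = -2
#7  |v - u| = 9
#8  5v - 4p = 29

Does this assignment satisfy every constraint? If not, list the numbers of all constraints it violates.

Constraints 1, 2, 4, and 8 do not hold.

#1 p + v = -9 + (-2) = -11, not -8 — violated.
#2 v - p = -2 - (-9) = 7, not 10 — violated.
#3 p = -9 lies in [-9, -5] — satisfied.
#4 w = -3, v = -2; -3 ≤ -2 (want >) — violated.
#5 |-9 - 7| = 16 — satisfied.
#6 u + p = 7 + (-9) = -2 — satisfied.
#7 |-2 - 7| = 9 — satisfied.
#8 5v - 4p = 5(-2) - 4(-9) = 26, not 29 — violated.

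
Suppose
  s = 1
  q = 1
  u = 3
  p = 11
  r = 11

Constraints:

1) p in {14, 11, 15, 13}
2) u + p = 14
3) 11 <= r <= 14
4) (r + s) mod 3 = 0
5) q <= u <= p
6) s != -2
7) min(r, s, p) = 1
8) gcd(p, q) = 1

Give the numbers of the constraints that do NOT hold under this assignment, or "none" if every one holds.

1) p = 11 is in {14, 11, 15, 13}  OK
2) u + p = 3 + 11 = 14  OK
3) r = 11 lies in [11, 14]  OK
4) r + s = 12; 12 mod 3 = 0  OK
5) values 1 <= 3 <= 11  OK
6) s = 1, and 1 ≠ -2  OK
7) min(11, 1, 11) = 1  OK
8) gcd(11, 1) = 1  OK

No violations.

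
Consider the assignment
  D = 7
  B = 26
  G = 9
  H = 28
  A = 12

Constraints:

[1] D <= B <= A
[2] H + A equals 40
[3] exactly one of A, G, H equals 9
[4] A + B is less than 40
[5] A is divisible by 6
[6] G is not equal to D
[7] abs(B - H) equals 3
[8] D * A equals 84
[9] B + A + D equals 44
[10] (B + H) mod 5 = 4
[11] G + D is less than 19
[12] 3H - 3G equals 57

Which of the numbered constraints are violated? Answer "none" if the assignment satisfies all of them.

[1] values 7, 26, 12; B = 26 is not <= A = 12 — does not hold.
[2] H + A = 28 + 12 = 40 — holds.
[3] A=12, G=9, H=28; 1 of them equals 9 — holds.
[4] A + B = 12 + 26 = 38; 38 < 40 — holds.
[5] 12 / 6 = 2, so 6 divides 12 — holds.
[6] G = 9, D = 7; distinct — holds.
[7] abs(26 - 28) = 2, not 3 — does not hold.
[8] D * A = 7 * 12 = 84 — holds.
[9] B + A + D = 26 + 12 + 7 = 45, not 44 — does not hold.
[10] B + H = 54; 54 mod 5 = 4 — holds.
[11] G + D = 9 + 7 = 16; 16 < 19 — holds.
[12] 3H - 3G = 3(28) - 3(9) = 57 — holds.

Constraints 1, 7, 9 are violated.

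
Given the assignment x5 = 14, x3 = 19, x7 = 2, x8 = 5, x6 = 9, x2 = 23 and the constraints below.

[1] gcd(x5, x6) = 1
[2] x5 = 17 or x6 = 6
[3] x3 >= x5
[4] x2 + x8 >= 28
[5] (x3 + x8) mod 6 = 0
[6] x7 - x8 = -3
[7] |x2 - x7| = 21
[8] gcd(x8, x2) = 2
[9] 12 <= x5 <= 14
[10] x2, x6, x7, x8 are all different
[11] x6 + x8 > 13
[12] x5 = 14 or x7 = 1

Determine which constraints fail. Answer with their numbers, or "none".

[1] gcd(14, 9) = 1  ✓
[2] x5 = 14 ≠ 17 and x6 = 9 ≠ 6; both disjuncts false  ✗
[3] x3 = 19, x5 = 14; 19 ≥ 14  ✓
[4] x2 + x8 = 23 + 5 = 28; 28 ≥ 28  ✓
[5] x3 + x8 = 24; 24 mod 6 = 0  ✓
[6] x7 - x8 = 2 - 5 = -3  ✓
[7] |23 - 2| = 21  ✓
[8] gcd(5, 23) = 1, not 2  ✗
[9] x5 = 14 lies in [12, 14]  ✓
[10] values 23, 9, 2, 5 are pairwise distinct  ✓
[11] x6 + x8 = 9 + 5 = 14; 14 > 13  ✓
[12] x5 = 14 = 14 (first disjunct)  ✓

Constraints 2, 8 do not hold.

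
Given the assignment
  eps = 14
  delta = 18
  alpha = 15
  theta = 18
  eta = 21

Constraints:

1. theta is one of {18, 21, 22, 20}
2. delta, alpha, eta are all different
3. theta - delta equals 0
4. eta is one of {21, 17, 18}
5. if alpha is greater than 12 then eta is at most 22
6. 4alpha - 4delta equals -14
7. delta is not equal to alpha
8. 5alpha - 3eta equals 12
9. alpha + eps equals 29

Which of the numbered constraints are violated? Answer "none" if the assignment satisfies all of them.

Constraint 6 is violated.

1. theta = 18 is in {18, 21, 22, 20}  ✓
2. values 18, 15, 21 are pairwise distinct  ✓
3. theta - delta = 18 - 18 = 0  ✓
4. eta = 21 is in {21, 17, 18}  ✓
5. alpha = 15 > 12, so we need eta ≤ 22; eta = 21 ≤ 22  ✓
6. 4alpha - 4delta = 4(15) - 4(18) = -12, not -14  ✗
7. delta = 18, alpha = 15; distinct  ✓
8. 5alpha - 3eta = 5(15) - 3(21) = 12  ✓
9. alpha + eps = 15 + 14 = 29  ✓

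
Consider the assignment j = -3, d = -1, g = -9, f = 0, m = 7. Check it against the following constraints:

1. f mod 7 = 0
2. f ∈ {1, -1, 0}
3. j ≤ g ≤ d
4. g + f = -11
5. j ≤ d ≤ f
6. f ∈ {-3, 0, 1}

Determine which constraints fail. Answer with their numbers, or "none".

The assignment fails constraints 3 and 4.

1. 0 mod 7 = 0  yes
2. f = 0 is in {1, -1, 0}  yes
3. values -3, -9, -1; j = -3 is not ≤ g = -9  no
4. g + f = -9 + 0 = -9, not -11  no
5. values -3 ≤ -1 ≤ 0  yes
6. f = 0 is in {-3, 0, 1}  yes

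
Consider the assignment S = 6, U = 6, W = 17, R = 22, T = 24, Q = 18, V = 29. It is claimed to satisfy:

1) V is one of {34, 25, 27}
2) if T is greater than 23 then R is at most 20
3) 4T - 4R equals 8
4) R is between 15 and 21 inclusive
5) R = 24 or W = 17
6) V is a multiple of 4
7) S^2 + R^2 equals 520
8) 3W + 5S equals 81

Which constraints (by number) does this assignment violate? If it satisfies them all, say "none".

Violated: 1, 2, 4, 6.

1) V = 29 is not in {34, 25, 27} — violated.
2) T = 24 > 23, so we need R ≤ 20; but R = 22 > 20 — violated.
3) 4T - 4R = 4(24) - 4(22) = 8 — OK.
4) R = 22 is outside [15, 21] — violated.
5) R = 22 ≠ 24, but W = 17 = 17 (second disjunct) — OK.
6) 29 = 4*7 + 1, so 4 does not divide 29 — violated.
7) S^2 + R^2 = 6^2 + 22^2 = 36 + 484 = 520 — OK.
8) 3W + 5S = 3(17) + 5(6) = 81 — OK.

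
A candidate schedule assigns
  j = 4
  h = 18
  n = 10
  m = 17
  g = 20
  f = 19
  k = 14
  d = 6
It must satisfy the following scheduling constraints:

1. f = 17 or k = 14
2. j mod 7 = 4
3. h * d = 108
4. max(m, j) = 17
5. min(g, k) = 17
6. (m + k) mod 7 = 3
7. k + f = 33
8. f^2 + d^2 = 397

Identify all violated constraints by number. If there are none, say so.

Constraint 5 does not hold.

1. f = 19 ≠ 17, but k = 14 = 14 (second disjunct) — holds.
2. 4 mod 7 = 4 — holds.
3. h * d = 18 * 6 = 108 — holds.
4. max(17, 4) = 17 — holds.
5. min(20, 14) = 14, not 17 — fails.
6. m + k = 31; 31 mod 7 = 3 — holds.
7. k + f = 14 + 19 = 33 — holds.
8. f^2 + d^2 = 19^2 + 6^2 = 361 + 36 = 397 — holds.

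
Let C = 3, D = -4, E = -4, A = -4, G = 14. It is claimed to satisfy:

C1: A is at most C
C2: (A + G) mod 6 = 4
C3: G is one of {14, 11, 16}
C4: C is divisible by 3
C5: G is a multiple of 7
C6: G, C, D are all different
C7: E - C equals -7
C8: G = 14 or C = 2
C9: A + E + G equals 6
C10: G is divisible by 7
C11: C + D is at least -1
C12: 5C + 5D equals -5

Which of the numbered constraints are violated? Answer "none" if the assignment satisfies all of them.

C1: A = -4, C = 3; -4 ≤ 3 — holds.
C2: A + G = 10; 10 mod 6 = 4 — holds.
C3: G = 14 is in {14, 11, 16} — holds.
C4: 3 / 3 = 1, so 3 divides 3 — holds.
C5: 14 / 7 = 2, so 7 divides 14 — holds.
C6: values 14, 3, -4 are pairwise distinct — holds.
C7: E - C = -4 - 3 = -7 — holds.
C8: G = 14 = 14 (first disjunct) — holds.
C9: A + E + G = -4 + (-4) + 14 = 6 — holds.
C10: 14 / 7 = 2, so 7 divides 14 — holds.
C11: C + D = 3 + (-4) = -1; -1 ≥ -1 — holds.
C12: 5C + 5D = 5(3) + 5(-4) = -5 — holds.

The assignment satisfies every constraint.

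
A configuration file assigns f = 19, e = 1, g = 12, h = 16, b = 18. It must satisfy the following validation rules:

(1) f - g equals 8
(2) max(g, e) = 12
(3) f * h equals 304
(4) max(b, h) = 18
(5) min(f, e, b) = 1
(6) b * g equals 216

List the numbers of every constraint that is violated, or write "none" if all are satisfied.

No — constraint 1 is not satisfied.

(1) f - g = 19 - 12 = 7, not 8 — does not hold.
(2) max(12, 1) = 12 — holds.
(3) f * h = 19 * 16 = 304 — holds.
(4) max(18, 16) = 18 — holds.
(5) min(19, 1, 18) = 1 — holds.
(6) b * g = 18 * 12 = 216 — holds.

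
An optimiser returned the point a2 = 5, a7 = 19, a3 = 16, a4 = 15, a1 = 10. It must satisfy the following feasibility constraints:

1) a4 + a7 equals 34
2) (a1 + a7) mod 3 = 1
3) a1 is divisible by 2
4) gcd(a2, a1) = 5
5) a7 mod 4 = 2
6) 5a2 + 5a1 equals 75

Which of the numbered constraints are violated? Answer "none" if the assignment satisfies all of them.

The assignment fails constraints 2 and 5.

1) a4 + a7 = 15 + 19 = 34 — holds.
2) a1 + a7 = 29; 29 mod 3 = 2, not 1 — fails.
3) 10 / 2 = 5, so 2 divides 10 — holds.
4) gcd(5, 10) = 5 — holds.
5) 19 mod 4 = 3, not 2 — fails.
6) 5a2 + 5a1 = 5(5) + 5(10) = 75 — holds.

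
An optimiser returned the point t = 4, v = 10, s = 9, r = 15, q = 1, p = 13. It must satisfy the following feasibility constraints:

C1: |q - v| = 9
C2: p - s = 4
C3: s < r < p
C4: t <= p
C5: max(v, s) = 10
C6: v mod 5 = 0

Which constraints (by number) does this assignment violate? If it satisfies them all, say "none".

C1: |1 - 10| = 9 — satisfied.
C2: p - s = 13 - 9 = 4 — satisfied.
C3: values 9, 15, 13; r = 15 is not < p = 13 — violated.
C4: t = 4, p = 13; 4 ≤ 13 — satisfied.
C5: max(10, 9) = 10 — satisfied.
C6: 10 mod 5 = 0 — satisfied.

No — constraint 3 is not satisfied.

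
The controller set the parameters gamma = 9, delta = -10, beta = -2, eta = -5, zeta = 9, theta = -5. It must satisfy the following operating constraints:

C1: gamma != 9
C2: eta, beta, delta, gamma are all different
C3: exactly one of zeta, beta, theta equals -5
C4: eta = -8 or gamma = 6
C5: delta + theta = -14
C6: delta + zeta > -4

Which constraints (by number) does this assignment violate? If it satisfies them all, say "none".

Constraints 1, 4, 5 are violated.

C1: gamma = 9, but 9 is required to differ  false
C2: values -5, -2, -10, 9 are pairwise distinct  true
C3: zeta=9, beta=-2, theta=-5; 1 of them equals -5  true
C4: eta = -5 ≠ -8 and gamma = 9 ≠ 6; both disjuncts false  false
C5: delta + theta = -10 + (-5) = -15, not -14  false
C6: delta + zeta = -10 + 9 = -1; -1 > -4  true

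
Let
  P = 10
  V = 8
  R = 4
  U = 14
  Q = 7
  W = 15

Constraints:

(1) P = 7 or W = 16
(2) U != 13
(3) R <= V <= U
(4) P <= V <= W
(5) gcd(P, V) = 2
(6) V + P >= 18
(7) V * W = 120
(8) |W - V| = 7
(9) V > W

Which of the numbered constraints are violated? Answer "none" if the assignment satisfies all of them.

(1) P = 10 ≠ 7 and W = 15 ≠ 16; both disjuncts false — violated.
(2) U = 14, and 14 ≠ 13 — satisfied.
(3) values 4 <= 8 <= 14 — satisfied.
(4) values 10, 8, 15; P = 10 is not <= V = 8 — violated.
(5) gcd(10, 8) = 2 — satisfied.
(6) V + P = 8 + 10 = 18; 18 ≥ 18 — satisfied.
(7) V * W = 8 * 15 = 120 — satisfied.
(8) |15 - 8| = 7 — satisfied.
(9) V = 8, W = 15; 8 ≤ 15 (want >) — violated.

Violated: 1, 4, and 9.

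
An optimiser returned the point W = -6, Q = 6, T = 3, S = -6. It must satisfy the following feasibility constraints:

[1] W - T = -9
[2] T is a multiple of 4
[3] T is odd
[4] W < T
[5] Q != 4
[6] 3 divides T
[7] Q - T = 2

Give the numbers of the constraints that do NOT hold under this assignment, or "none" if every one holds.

Constraints 2 and 7 are violated.

[1] W - T = -6 - 3 = -9  true
[2] 3 = 4*0 + 3, so 4 does not divide 3  false
[3] T = 3 is odd  true
[4] W = -6, T = 3; -6 < 3  true
[5] Q = 6, and 6 ≠ 4  true
[6] 3 / 3 = 1, so 3 divides 3  true
[7] Q - T = 6 - 3 = 3, not 2  false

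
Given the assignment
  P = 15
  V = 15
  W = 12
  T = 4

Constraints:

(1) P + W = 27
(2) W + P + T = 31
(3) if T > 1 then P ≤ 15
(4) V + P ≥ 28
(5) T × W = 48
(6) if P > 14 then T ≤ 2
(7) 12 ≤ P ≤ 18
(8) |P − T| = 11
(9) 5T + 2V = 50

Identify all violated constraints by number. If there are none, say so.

(1) P + W = 15 + 12 = 27  holds
(2) W + P + T = 12 + 15 + 4 = 31  holds
(3) T = 4 > 1, so we need P ≤ 15; P = 15 ≤ 15  holds
(4) V + P = 15 + 15 = 30; 30 ≥ 28  holds
(5) T × W = 4 × 12 = 48  holds
(6) P = 15 > 14, so we need T ≤ 2; but T = 4 > 2  fails
(7) P = 15 lies in [12, 18]  holds
(8) |15 − 4| = 11  holds
(9) 5T + 2V = 5(4) + 2(15) = 50  holds

Constraint 6 does not hold.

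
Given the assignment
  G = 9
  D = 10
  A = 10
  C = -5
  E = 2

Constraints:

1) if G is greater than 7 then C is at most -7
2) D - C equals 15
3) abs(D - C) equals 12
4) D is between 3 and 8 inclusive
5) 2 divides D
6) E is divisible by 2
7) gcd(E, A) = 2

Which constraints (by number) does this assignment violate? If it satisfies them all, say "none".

1) G = 9 > 7, so we need C ≤ -7; but C = -5 > -7 — fails.
2) D - C = 10 - (-5) = 15 — holds.
3) abs(10 - (-5)) = 15, not 12 — fails.
4) D = 10 is outside [3, 8] — fails.
5) 10 / 2 = 5, so 2 divides 10 — holds.
6) 2 / 2 = 1, so 2 divides 2 — holds.
7) gcd(2, 10) = 2 — holds.

No — constraints 1, 3, and 4 are not satisfied.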